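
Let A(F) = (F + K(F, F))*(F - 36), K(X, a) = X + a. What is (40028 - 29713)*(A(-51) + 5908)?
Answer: 198243985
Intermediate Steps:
A(F) = 3*F*(-36 + F) (A(F) = (F + (F + F))*(F - 36) = (F + 2*F)*(-36 + F) = (3*F)*(-36 + F) = 3*F*(-36 + F))
(40028 - 29713)*(A(-51) + 5908) = (40028 - 29713)*(3*(-51)*(-36 - 51) + 5908) = 10315*(3*(-51)*(-87) + 5908) = 10315*(13311 + 5908) = 10315*19219 = 198243985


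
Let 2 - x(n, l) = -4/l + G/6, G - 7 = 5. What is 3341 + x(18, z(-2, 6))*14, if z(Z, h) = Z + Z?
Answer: 3327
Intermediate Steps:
G = 12 (G = 7 + 5 = 12)
z(Z, h) = 2*Z
x(n, l) = 4/l (x(n, l) = 2 - (-4/l + 12/6) = 2 - (-4/l + 12*(1/6)) = 2 - (-4/l + 2) = 2 - (2 - 4/l) = 2 + (-2 + 4/l) = 4/l)
3341 + x(18, z(-2, 6))*14 = 3341 + (4/((2*(-2))))*14 = 3341 + (4/(-4))*14 = 3341 + (4*(-1/4))*14 = 3341 - 1*14 = 3341 - 14 = 3327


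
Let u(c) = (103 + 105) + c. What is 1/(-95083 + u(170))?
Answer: -1/94705 ≈ -1.0559e-5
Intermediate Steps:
u(c) = 208 + c
1/(-95083 + u(170)) = 1/(-95083 + (208 + 170)) = 1/(-95083 + 378) = 1/(-94705) = -1/94705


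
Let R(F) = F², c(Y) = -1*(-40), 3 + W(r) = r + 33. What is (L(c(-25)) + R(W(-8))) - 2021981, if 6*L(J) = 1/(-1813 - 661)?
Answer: -30007101469/14844 ≈ -2.0215e+6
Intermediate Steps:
W(r) = 30 + r (W(r) = -3 + (r + 33) = -3 + (33 + r) = 30 + r)
c(Y) = 40
L(J) = -1/14844 (L(J) = 1/(6*(-1813 - 661)) = (⅙)/(-2474) = (⅙)*(-1/2474) = -1/14844)
(L(c(-25)) + R(W(-8))) - 2021981 = (-1/14844 + (30 - 8)²) - 2021981 = (-1/14844 + 22²) - 2021981 = (-1/14844 + 484) - 2021981 = 7184495/14844 - 2021981 = -30007101469/14844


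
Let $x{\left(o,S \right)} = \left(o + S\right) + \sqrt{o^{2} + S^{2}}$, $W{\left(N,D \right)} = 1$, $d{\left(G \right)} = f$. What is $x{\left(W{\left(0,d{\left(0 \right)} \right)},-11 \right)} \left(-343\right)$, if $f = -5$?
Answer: $3430 - 343 \sqrt{122} \approx -358.56$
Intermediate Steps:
$d{\left(G \right)} = -5$
$x{\left(o,S \right)} = S + o + \sqrt{S^{2} + o^{2}}$ ($x{\left(o,S \right)} = \left(S + o\right) + \sqrt{S^{2} + o^{2}} = S + o + \sqrt{S^{2} + o^{2}}$)
$x{\left(W{\left(0,d{\left(0 \right)} \right)},-11 \right)} \left(-343\right) = \left(-11 + 1 + \sqrt{\left(-11\right)^{2} + 1^{2}}\right) \left(-343\right) = \left(-11 + 1 + \sqrt{121 + 1}\right) \left(-343\right) = \left(-11 + 1 + \sqrt{122}\right) \left(-343\right) = \left(-10 + \sqrt{122}\right) \left(-343\right) = 3430 - 343 \sqrt{122}$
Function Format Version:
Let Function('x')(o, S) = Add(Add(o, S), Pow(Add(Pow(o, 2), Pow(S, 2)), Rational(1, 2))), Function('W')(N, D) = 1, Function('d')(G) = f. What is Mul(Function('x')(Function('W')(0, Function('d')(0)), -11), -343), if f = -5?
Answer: Add(3430, Mul(-343, Pow(122, Rational(1, 2)))) ≈ -358.56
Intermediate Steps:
Function('d')(G) = -5
Function('x')(o, S) = Add(S, o, Pow(Add(Pow(S, 2), Pow(o, 2)), Rational(1, 2))) (Function('x')(o, S) = Add(Add(S, o), Pow(Add(Pow(S, 2), Pow(o, 2)), Rational(1, 2))) = Add(S, o, Pow(Add(Pow(S, 2), Pow(o, 2)), Rational(1, 2))))
Mul(Function('x')(Function('W')(0, Function('d')(0)), -11), -343) = Mul(Add(-11, 1, Pow(Add(Pow(-11, 2), Pow(1, 2)), Rational(1, 2))), -343) = Mul(Add(-11, 1, Pow(Add(121, 1), Rational(1, 2))), -343) = Mul(Add(-11, 1, Pow(122, Rational(1, 2))), -343) = Mul(Add(-10, Pow(122, Rational(1, 2))), -343) = Add(3430, Mul(-343, Pow(122, Rational(1, 2))))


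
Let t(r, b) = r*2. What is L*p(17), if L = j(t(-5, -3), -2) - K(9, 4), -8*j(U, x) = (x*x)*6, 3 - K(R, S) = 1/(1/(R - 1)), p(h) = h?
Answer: 34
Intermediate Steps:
t(r, b) = 2*r
K(R, S) = 4 - R (K(R, S) = 3 - 1/(1/(R - 1)) = 3 - 1/(1/(-1 + R)) = 3 - (-1 + R) = 3 + (1 - R) = 4 - R)
j(U, x) = -3*x²/4 (j(U, x) = -x*x*6/8 = -x²*6/8 = -3*x²/4)
L = 2 (L = -¾*(-2)² - (4 - 1*9) = -¾*4 - (4 - 9) = -3 - 1*(-5) = -3 + 5 = 2)
L*p(17) = 2*17 = 34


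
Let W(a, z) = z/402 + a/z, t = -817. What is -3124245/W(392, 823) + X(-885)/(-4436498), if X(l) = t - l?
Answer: -2292879683471603272/1852044927337 ≈ -1.2380e+6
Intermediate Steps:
X(l) = -817 - l
W(a, z) = z/402 + a/z (W(a, z) = z*(1/402) + a/z = z/402 + a/z)
-3124245/W(392, 823) + X(-885)/(-4436498) = -3124245/((1/402)*823 + 392/823) + (-817 - 1*(-885))/(-4436498) = -3124245/(823/402 + 392*(1/823)) + (-817 + 885)*(-1/4436498) = -3124245/(823/402 + 392/823) + 68*(-1/4436498) = -3124245/834913/330846 - 34/2218249 = -3124245*330846/834913 - 34/2218249 = -1033643961270/834913 - 34/2218249 = -2292879683471603272/1852044927337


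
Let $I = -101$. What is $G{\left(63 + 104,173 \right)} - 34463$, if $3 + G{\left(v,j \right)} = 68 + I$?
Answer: $-34499$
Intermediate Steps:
$G{\left(v,j \right)} = -36$ ($G{\left(v,j \right)} = -3 + \left(68 - 101\right) = -3 - 33 = -36$)
$G{\left(63 + 104,173 \right)} - 34463 = -36 - 34463 = -34499$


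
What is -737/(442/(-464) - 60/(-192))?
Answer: 31088/27 ≈ 1151.4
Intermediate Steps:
-737/(442/(-464) - 60/(-192)) = -737/(442*(-1/464) - 60*(-1/192)) = -737/(-221/232 + 5/16) = -737/(-297/464) = -737*(-464/297) = 31088/27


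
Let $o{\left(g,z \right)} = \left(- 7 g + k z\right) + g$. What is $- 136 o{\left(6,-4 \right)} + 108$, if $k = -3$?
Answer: $3372$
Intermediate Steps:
$o{\left(g,z \right)} = - 6 g - 3 z$ ($o{\left(g,z \right)} = \left(- 7 g - 3 z\right) + g = - 6 g - 3 z$)
$- 136 o{\left(6,-4 \right)} + 108 = - 136 \left(\left(-6\right) 6 - -12\right) + 108 = - 136 \left(-36 + 12\right) + 108 = \left(-136\right) \left(-24\right) + 108 = 3264 + 108 = 3372$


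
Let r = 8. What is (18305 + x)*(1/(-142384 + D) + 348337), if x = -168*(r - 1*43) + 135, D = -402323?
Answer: 4614515766914560/544707 ≈ 8.4716e+9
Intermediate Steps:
x = 6015 (x = -168*(8 - 1*43) + 135 = -168*(8 - 43) + 135 = -168*(-35) + 135 = 5880 + 135 = 6015)
(18305 + x)*(1/(-142384 + D) + 348337) = (18305 + 6015)*(1/(-142384 - 402323) + 348337) = 24320*(1/(-544707) + 348337) = 24320*(-1/544707 + 348337) = 24320*(189741602258/544707) = 4614515766914560/544707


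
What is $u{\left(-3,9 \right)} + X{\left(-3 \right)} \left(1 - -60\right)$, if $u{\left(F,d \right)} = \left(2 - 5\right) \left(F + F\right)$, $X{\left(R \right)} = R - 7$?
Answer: $-592$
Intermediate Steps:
$X{\left(R \right)} = -7 + R$ ($X{\left(R \right)} = R - 7 = -7 + R$)
$u{\left(F,d \right)} = - 6 F$ ($u{\left(F,d \right)} = - 3 \cdot 2 F = - 6 F$)
$u{\left(-3,9 \right)} + X{\left(-3 \right)} \left(1 - -60\right) = \left(-6\right) \left(-3\right) + \left(-7 - 3\right) \left(1 - -60\right) = 18 - 10 \left(1 + 60\right) = 18 - 610 = -592$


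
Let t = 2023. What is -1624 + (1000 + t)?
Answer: 1399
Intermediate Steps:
-1624 + (1000 + t) = -1624 + (1000 + 2023) = -1624 + 3023 = 1399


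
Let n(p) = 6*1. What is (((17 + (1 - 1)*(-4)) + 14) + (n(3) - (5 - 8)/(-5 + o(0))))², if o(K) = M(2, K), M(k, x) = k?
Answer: 1296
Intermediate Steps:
o(K) = 2
n(p) = 6
(((17 + (1 - 1)*(-4)) + 14) + (n(3) - (5 - 8)/(-5 + o(0))))² = (((17 + (1 - 1)*(-4)) + 14) + (6 - (5 - 8)/(-5 + 2)))² = (((17 + 0*(-4)) + 14) + (6 - (-3)/(-3)))² = (((17 + 0) + 14) + (6 - (-3)*(-1)/3))² = ((17 + 14) + (6 - 1*1))² = (31 + (6 - 1))² = (31 + 5)² = 36² = 1296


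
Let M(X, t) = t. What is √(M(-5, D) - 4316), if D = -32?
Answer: 2*I*√1087 ≈ 65.939*I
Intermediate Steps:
√(M(-5, D) - 4316) = √(-32 - 4316) = √(-4348) = 2*I*√1087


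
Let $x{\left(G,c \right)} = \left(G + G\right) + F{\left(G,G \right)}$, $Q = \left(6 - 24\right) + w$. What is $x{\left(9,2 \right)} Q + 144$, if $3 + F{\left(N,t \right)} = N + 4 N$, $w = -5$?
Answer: $-1236$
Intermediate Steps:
$Q = -23$ ($Q = \left(6 - 24\right) - 5 = -18 - 5 = -23$)
$F{\left(N,t \right)} = -3 + 5 N$ ($F{\left(N,t \right)} = -3 + \left(N + 4 N\right) = -3 + 5 N$)
$x{\left(G,c \right)} = -3 + 7 G$ ($x{\left(G,c \right)} = \left(G + G\right) + \left(-3 + 5 G\right) = 2 G + \left(-3 + 5 G\right) = -3 + 7 G$)
$x{\left(9,2 \right)} Q + 144 = \left(-3 + 7 \cdot 9\right) \left(-23\right) + 144 = \left(-3 + 63\right) \left(-23\right) + 144 = 60 \left(-23\right) + 144 = -1380 + 144 = -1236$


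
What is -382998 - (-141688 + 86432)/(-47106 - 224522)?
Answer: -26008259000/67907 ≈ -3.8300e+5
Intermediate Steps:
-382998 - (-141688 + 86432)/(-47106 - 224522) = -382998 - (-55256)/(-271628) = -382998 - (-55256)*(-1)/271628 = -382998 - 1*13814/67907 = -382998 - 13814/67907 = -26008259000/67907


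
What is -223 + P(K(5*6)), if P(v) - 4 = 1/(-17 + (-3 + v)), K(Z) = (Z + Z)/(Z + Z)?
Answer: -4162/19 ≈ -219.05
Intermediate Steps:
K(Z) = 1 (K(Z) = (2*Z)/((2*Z)) = (2*Z)*(1/(2*Z)) = 1)
P(v) = 4 + 1/(-20 + v) (P(v) = 4 + 1/(-17 + (-3 + v)) = 4 + 1/(-20 + v))
-223 + P(K(5*6)) = -223 + (-79 + 4*1)/(-20 + 1) = -223 + (-79 + 4)/(-19) = -223 - 1/19*(-75) = -223 + 75/19 = -4162/19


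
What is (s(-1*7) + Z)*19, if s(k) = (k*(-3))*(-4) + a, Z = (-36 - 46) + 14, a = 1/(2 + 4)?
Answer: -17309/6 ≈ -2884.8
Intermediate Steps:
a = ⅙ (a = 1/6 = ⅙ ≈ 0.16667)
Z = -68 (Z = -82 + 14 = -68)
s(k) = ⅙ + 12*k (s(k) = (k*(-3))*(-4) + ⅙ = -3*k*(-4) + ⅙ = 12*k + ⅙ = ⅙ + 12*k)
(s(-1*7) + Z)*19 = ((⅙ + 12*(-1*7)) - 68)*19 = ((⅙ + 12*(-7)) - 68)*19 = ((⅙ - 84) - 68)*19 = (-503/6 - 68)*19 = -911/6*19 = -17309/6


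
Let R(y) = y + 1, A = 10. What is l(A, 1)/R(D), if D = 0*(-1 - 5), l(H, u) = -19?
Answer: -19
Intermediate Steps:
D = 0 (D = 0*(-6) = 0)
R(y) = 1 + y
l(A, 1)/R(D) = -19/(1 + 0) = -19/1 = -19*1 = -19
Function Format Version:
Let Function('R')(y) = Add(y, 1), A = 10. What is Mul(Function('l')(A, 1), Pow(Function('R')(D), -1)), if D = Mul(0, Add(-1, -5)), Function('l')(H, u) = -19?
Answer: -19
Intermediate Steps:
D = 0 (D = Mul(0, -6) = 0)
Function('R')(y) = Add(1, y)
Mul(Function('l')(A, 1), Pow(Function('R')(D), -1)) = Mul(-19, Pow(Add(1, 0), -1)) = Mul(-19, Pow(1, -1)) = Mul(-19, 1) = -19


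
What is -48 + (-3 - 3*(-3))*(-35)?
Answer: -258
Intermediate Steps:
-48 + (-3 - 3*(-3))*(-35) = -48 + (-3 + 9)*(-35) = -48 + 6*(-35) = -48 - 210 = -258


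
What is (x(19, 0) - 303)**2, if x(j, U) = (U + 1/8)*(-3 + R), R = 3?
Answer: 91809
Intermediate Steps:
x(j, U) = 0 (x(j, U) = (U + 1/8)*(-3 + 3) = (U + 1/8)*0 = (1/8 + U)*0 = 0)
(x(19, 0) - 303)**2 = (0 - 303)**2 = (-303)**2 = 91809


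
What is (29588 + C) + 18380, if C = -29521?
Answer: 18447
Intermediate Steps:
(29588 + C) + 18380 = (29588 - 29521) + 18380 = 67 + 18380 = 18447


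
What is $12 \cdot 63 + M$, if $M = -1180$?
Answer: $-424$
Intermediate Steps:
$12 \cdot 63 + M = 12 \cdot 63 - 1180 = 756 - 1180 = -424$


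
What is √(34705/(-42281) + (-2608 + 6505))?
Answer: 4*√435320821057/42281 ≈ 62.419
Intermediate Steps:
√(34705/(-42281) + (-2608 + 6505)) = √(34705*(-1/42281) + 3897) = √(-34705/42281 + 3897) = √(164734352/42281) = 4*√435320821057/42281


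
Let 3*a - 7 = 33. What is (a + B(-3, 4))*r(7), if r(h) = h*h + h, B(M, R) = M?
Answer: 1736/3 ≈ 578.67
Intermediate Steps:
a = 40/3 (a = 7/3 + (⅓)*33 = 7/3 + 11 = 40/3 ≈ 13.333)
r(h) = h + h² (r(h) = h² + h = h + h²)
(a + B(-3, 4))*r(7) = (40/3 - 3)*(7*(1 + 7)) = 31*(7*8)/3 = (31/3)*56 = 1736/3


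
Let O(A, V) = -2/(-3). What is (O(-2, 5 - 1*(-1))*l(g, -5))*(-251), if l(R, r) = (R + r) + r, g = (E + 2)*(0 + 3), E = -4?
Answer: 8032/3 ≈ 2677.3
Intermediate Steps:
O(A, V) = 2/3 (O(A, V) = -2*(-1/3) = 2/3)
g = -6 (g = (-4 + 2)*(0 + 3) = -2*3 = -6)
l(R, r) = R + 2*r
(O(-2, 5 - 1*(-1))*l(g, -5))*(-251) = (2*(-6 + 2*(-5))/3)*(-251) = (2*(-6 - 10)/3)*(-251) = ((2/3)*(-16))*(-251) = -32/3*(-251) = 8032/3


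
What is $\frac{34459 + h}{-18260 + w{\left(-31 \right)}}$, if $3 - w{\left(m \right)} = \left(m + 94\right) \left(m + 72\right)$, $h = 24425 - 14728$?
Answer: $- \frac{11039}{5210} \approx -2.1188$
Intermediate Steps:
$h = 9697$
$w{\left(m \right)} = 3 - \left(72 + m\right) \left(94 + m\right)$ ($w{\left(m \right)} = 3 - \left(m + 94\right) \left(m + 72\right) = 3 - \left(94 + m\right) \left(72 + m\right) = 3 - \left(72 + m\right) \left(94 + m\right)$)
$\frac{34459 + h}{-18260 + w{\left(-31 \right)}} = \frac{34459 + 9697}{-18260 - 2580} = \frac{44156}{-18260 - 2580} = \frac{44156}{-20840} = 44156 \left(- \frac{1}{20840}\right) = - \frac{11039}{5210}$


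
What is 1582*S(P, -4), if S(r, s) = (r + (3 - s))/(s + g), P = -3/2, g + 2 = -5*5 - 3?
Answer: -8701/34 ≈ -255.91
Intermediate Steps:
g = -30 (g = -2 + (-5*5 - 3) = -2 + (-25 - 3) = -2 - 28 = -30)
P = -3/2 (P = -3*½ = -3/2 ≈ -1.5000)
S(r, s) = (3 + r - s)/(-30 + s) (S(r, s) = (r + (3 - s))/(s - 30) = (3 + r - s)/(-30 + s))
1582*S(P, -4) = 1582*((3 - 3/2 - 1*(-4))/(-30 - 4)) = 1582*((3 - 3/2 + 4)/(-34)) = 1582*(-1/34*11/2) = 1582*(-11/68) = -8701/34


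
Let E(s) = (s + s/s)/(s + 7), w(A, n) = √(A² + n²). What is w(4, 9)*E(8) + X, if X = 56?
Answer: 56 + 3*√97/5 ≈ 61.909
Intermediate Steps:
E(s) = (1 + s)/(7 + s) (E(s) = (s + 1)/(7 + s) = (1 + s)/(7 + s))
w(4, 9)*E(8) + X = √(4² + 9²)*((1 + 8)/(7 + 8)) + 56 = √(16 + 81)*(9/15) + 56 = √97*((1/15)*9) + 56 = √97*(⅗) + 56 = 3*√97/5 + 56 = 56 + 3*√97/5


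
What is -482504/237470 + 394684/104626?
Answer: 10810786494/6211384055 ≈ 1.7405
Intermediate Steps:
-482504/237470 + 394684/104626 = -482504*1/237470 + 394684*(1/104626) = -241252/118735 + 197342/52313 = 10810786494/6211384055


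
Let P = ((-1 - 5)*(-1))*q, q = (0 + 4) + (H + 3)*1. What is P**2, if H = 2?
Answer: 2916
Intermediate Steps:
q = 9 (q = (0 + 4) + (2 + 3)*1 = 4 + 5*1 = 4 + 5 = 9)
P = 54 (P = ((-1 - 5)*(-1))*9 = -6*(-1)*9 = 6*9 = 54)
P**2 = 54**2 = 2916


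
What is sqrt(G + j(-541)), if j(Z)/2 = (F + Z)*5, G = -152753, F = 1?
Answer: I*sqrt(158153) ≈ 397.68*I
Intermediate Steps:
j(Z) = 10 + 10*Z (j(Z) = 2*((1 + Z)*5) = 2*(5 + 5*Z) = 10 + 10*Z)
sqrt(G + j(-541)) = sqrt(-152753 + (10 + 10*(-541))) = sqrt(-152753 + (10 - 5410)) = sqrt(-152753 - 5400) = sqrt(-158153) = I*sqrt(158153)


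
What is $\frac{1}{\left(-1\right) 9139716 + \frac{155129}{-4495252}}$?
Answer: $- \frac{4495252}{41085326783561} \approx -1.0941 \cdot 10^{-7}$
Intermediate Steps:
$\frac{1}{\left(-1\right) 9139716 + \frac{155129}{-4495252}} = \frac{1}{-9139716 + 155129 \left(- \frac{1}{4495252}\right)} = \frac{1}{-9139716 - \frac{155129}{4495252}} = \frac{1}{- \frac{41085326783561}{4495252}} = - \frac{4495252}{41085326783561}$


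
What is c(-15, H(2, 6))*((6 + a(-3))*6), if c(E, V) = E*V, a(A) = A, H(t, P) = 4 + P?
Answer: -2700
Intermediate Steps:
c(-15, H(2, 6))*((6 + a(-3))*6) = (-15*(4 + 6))*((6 - 3)*6) = (-15*10)*(3*6) = -150*18 = -2700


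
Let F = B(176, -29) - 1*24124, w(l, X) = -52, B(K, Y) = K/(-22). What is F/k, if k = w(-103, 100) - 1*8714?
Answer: 4022/1461 ≈ 2.7529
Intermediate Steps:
B(K, Y) = -K/22 (B(K, Y) = K*(-1/22) = -K/22)
F = -24132 (F = -1/22*176 - 1*24124 = -8 - 24124 = -24132)
k = -8766 (k = -52 - 1*8714 = -52 - 8714 = -8766)
F/k = -24132/(-8766) = -24132*(-1/8766) = 4022/1461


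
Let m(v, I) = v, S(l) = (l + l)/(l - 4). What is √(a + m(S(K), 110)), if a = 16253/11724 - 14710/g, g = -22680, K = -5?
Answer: 2*√2979677071/61551 ≈ 1.7737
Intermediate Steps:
S(l) = 2*l/(-4 + l) (S(l) = (2*l)/(-4 + l) = 2*l/(-4 + l))
a = 1127246/553959 (a = 16253/11724 - 14710/(-22680) = 16253*(1/11724) - 14710*(-1/22680) = 16253/11724 + 1471/2268 = 1127246/553959 ≈ 2.0349)
√(a + m(S(K), 110)) = √(1127246/553959 + 2*(-5)/(-4 - 5)) = √(1127246/553959 + 2*(-5)/(-9)) = √(1127246/553959 + 2*(-5)*(-⅑)) = √(1127246/553959 + 10/9) = √(1742756/553959) = 2*√2979677071/61551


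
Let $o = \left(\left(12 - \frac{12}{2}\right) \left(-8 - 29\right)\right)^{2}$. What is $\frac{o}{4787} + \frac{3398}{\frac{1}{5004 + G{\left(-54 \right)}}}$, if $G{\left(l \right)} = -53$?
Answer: $\frac{80534134210}{4787} \approx 1.6824 \cdot 10^{7}$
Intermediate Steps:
$o = 49284$ ($o = \left(\left(12 - 6\right) \left(-37\right)\right)^{2} = \left(6 \left(-37\right)\right)^{2} = \left(-222\right)^{2} = 49284$)
$\frac{o}{4787} + \frac{3398}{\frac{1}{5004 + G{\left(-54 \right)}}} = \frac{49284}{4787} + \frac{3398}{\frac{1}{5004 - 53}} = 49284 \cdot \frac{1}{4787} + \frac{3398}{\frac{1}{4951}} = \frac{49284}{4787} + 3398 \frac{1}{\frac{1}{4951}} = \frac{49284}{4787} + 3398 \cdot 4951 = \frac{49284}{4787} + 16823498 = \frac{80534134210}{4787}$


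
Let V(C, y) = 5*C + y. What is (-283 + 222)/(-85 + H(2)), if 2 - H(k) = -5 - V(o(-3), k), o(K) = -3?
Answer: 61/91 ≈ 0.67033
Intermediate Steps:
V(C, y) = y + 5*C
H(k) = -8 + k (H(k) = 2 - (-5 - (k + 5*(-3))) = 2 - (-5 - (k - 15)) = 2 - (-5 - (-15 + k)) = 2 - (-5 + (15 - k)) = 2 - (10 - k) = 2 + (-10 + k) = -8 + k)
(-283 + 222)/(-85 + H(2)) = (-283 + 222)/(-85 + (-8 + 2)) = -61/(-85 - 6) = -61/(-91) = -61*(-1/91) = 61/91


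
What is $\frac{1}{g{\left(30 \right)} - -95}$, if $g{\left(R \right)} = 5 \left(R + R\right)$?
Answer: $\frac{1}{395} \approx 0.0025316$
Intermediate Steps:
$g{\left(R \right)} = 10 R$ ($g{\left(R \right)} = 5 \cdot 2 R = 10 R$)
$\frac{1}{g{\left(30 \right)} - -95} = \frac{1}{10 \cdot 30 - -95} = \frac{1}{300 + 95} = \frac{1}{395}$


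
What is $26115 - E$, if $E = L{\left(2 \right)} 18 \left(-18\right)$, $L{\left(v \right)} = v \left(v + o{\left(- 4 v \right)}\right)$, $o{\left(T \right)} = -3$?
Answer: $25467$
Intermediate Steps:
$L{\left(v \right)} = v \left(-3 + v\right)$ ($L{\left(v \right)} = v \left(v - 3\right) = v \left(-3 + v\right)$)
$E = 648$ ($E = 2 \left(-3 + 2\right) 18 \left(-18\right) = 2 \left(-1\right) 18 \left(-18\right) = \left(-2\right) 18 \left(-18\right) = \left(-36\right) \left(-18\right) = 648$)
$26115 - E = 26115 - 648 = 25467$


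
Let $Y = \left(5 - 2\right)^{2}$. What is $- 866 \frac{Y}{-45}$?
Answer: $\frac{866}{5} \approx 173.2$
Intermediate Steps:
$Y = 9$ ($Y = 3^{2} = 9$)
$- 866 \frac{Y}{-45} = - 866 \frac{9}{-45} = - 866 \cdot 9 \left(- \frac{1}{45}\right) = \left(-866\right) \left(- \frac{1}{5}\right) = \frac{866}{5}$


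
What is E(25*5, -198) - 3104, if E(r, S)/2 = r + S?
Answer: -3250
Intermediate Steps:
E(r, S) = 2*S + 2*r (E(r, S) = 2*(r + S) = 2*(S + r) = 2*S + 2*r)
E(25*5, -198) - 3104 = (2*(-198) + 2*(25*5)) - 3104 = (-396 + 2*125) - 3104 = (-396 + 250) - 3104 = -146 - 3104 = -3250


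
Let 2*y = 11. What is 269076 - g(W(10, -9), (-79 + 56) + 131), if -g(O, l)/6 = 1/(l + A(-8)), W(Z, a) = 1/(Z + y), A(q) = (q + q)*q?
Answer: 31750971/118 ≈ 2.6908e+5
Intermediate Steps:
y = 11/2 (y = (½)*11 = 11/2 ≈ 5.5000)
A(q) = 2*q² (A(q) = (2*q)*q = 2*q²)
W(Z, a) = 1/(11/2 + Z) (W(Z, a) = 1/(Z + 11/2) = 1/(11/2 + Z))
g(O, l) = -6/(128 + l) (g(O, l) = -6/(l + 2*(-8)²) = -6/(l + 2*64) = -6/(l + 128) = -6/(128 + l))
269076 - g(W(10, -9), (-79 + 56) + 131) = 269076 - (-6)/(128 + ((-79 + 56) + 131)) = 269076 - (-6)/(128 + (-23 + 131)) = 269076 - (-6)/(128 + 108) = 269076 - (-6)/236 = 269076 - 1*(-3/118) = 269076 + 3/118 = 31750971/118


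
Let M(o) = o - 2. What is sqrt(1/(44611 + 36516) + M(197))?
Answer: sqrt(1283410156282)/81127 ≈ 13.964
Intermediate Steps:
M(o) = -2 + o
sqrt(1/(44611 + 36516) + M(197)) = sqrt(1/(44611 + 36516) + (-2 + 197)) = sqrt(1/81127 + 195) = sqrt(15819766/81127) = sqrt(1283410156282)/81127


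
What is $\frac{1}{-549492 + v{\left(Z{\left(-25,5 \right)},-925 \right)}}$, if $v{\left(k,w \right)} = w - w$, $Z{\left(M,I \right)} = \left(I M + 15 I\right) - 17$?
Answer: $- \frac{1}{549492} \approx -1.8199 \cdot 10^{-6}$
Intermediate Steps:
$Z{\left(M,I \right)} = -17 + 15 I + I M$ ($Z{\left(M,I \right)} = \left(15 I + I M\right) - 17 = -17 + 15 I + I M$)
$v{\left(k,w \right)} = 0$
$\frac{1}{-549492 + v{\left(Z{\left(-25,5 \right)},-925 \right)}} = \frac{1}{-549492 + 0} = \frac{1}{-549492} = - \frac{1}{549492}$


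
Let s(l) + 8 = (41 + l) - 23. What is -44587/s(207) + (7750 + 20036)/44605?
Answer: -180252143/879935 ≈ -204.85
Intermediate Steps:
s(l) = 10 + l (s(l) = -8 + ((41 + l) - 23) = -8 + (18 + l) = 10 + l)
-44587/s(207) + (7750 + 20036)/44605 = -44587/(10 + 207) + (7750 + 20036)/44605 = -44587/217 + 27786*(1/44605) = -44587*1/217 + 2526/4055 = -44587/217 + 2526/4055 = -180252143/879935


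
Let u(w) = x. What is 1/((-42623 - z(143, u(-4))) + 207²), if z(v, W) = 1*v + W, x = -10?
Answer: 1/93 ≈ 0.010753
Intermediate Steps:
u(w) = -10
z(v, W) = W + v (z(v, W) = v + W = W + v)
1/((-42623 - z(143, u(-4))) + 207²) = 1/((-42623 - (-10 + 143)) + 207²) = 1/((-42623 - 1*133) + 42849) = 1/((-42623 - 133) + 42849) = 1/(-42756 + 42849) = 1/93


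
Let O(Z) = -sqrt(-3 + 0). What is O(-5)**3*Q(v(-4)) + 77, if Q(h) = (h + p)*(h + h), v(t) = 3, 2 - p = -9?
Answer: 77 + 252*I*sqrt(3) ≈ 77.0 + 436.48*I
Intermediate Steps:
p = 11 (p = 2 - 1*(-9) = 2 + 9 = 11)
O(Z) = -I*sqrt(3) (O(Z) = -sqrt(-3) = -I*sqrt(3))
Q(h) = 2*h*(11 + h) (Q(h) = (h + 11)*(h + h) = (11 + h)*(2*h) = 2*h*(11 + h))
O(-5)**3*Q(v(-4)) + 77 = (-I*sqrt(3))**3*(2*3*(11 + 3)) + 77 = (3*I*sqrt(3))*(2*3*14) + 77 = (3*I*sqrt(3))*84 + 77 = 252*I*sqrt(3) + 77 = 77 + 252*I*sqrt(3)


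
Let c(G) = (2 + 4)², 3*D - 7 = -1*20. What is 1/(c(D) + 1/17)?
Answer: 17/613 ≈ 0.027732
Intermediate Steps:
D = -13/3 (D = 7/3 + (-1*20)/3 = 7/3 + (⅓)*(-20) = 7/3 - 20/3 = -13/3 ≈ -4.3333)
c(G) = 36 (c(G) = 6² = 36)
1/(c(D) + 1/17) = 1/(36 + 1/17) = 1/(613/17) = 17/613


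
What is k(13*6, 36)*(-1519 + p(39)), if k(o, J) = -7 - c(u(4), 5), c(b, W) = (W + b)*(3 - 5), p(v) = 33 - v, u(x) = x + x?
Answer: -28975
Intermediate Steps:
u(x) = 2*x
c(b, W) = -2*W - 2*b (c(b, W) = (W + b)*(-2) = -2*W - 2*b)
k(o, J) = 19 (k(o, J) = -7 - (-2*5 - 4*4) = -7 - (-10 - 2*8) = -7 - (-10 - 16) = -7 - 1*(-26) = -7 + 26 = 19)
k(13*6, 36)*(-1519 + p(39)) = 19*(-1519 + (33 - 1*39)) = 19*(-1519 + (33 - 39)) = 19*(-1519 - 6) = 19*(-1525) = -28975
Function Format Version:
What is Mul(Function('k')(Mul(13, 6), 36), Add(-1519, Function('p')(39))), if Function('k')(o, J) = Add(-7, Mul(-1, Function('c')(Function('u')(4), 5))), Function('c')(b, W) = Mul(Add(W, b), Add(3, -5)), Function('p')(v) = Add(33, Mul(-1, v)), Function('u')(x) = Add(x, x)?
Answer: -28975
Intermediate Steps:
Function('u')(x) = Mul(2, x)
Function('c')(b, W) = Add(Mul(-2, W), Mul(-2, b)) (Function('c')(b, W) = Mul(Add(W, b), -2) = Add(Mul(-2, W), Mul(-2, b)))
Function('k')(o, J) = 19 (Function('k')(o, J) = Add(-7, Mul(-1, Add(Mul(-2, 5), Mul(-2, Mul(2, 4))))) = Add(-7, Mul(-1, Add(-10, Mul(-2, 8)))) = Add(-7, Mul(-1, Add(-10, -16))) = Add(-7, Mul(-1, -26)) = Add(-7, 26) = 19)
Mul(Function('k')(Mul(13, 6), 36), Add(-1519, Function('p')(39))) = Mul(19, Add(-1519, Add(33, Mul(-1, 39)))) = Mul(19, Add(-1519, Add(33, -39))) = Mul(19, Add(-1519, -6)) = Mul(19, -1525) = -28975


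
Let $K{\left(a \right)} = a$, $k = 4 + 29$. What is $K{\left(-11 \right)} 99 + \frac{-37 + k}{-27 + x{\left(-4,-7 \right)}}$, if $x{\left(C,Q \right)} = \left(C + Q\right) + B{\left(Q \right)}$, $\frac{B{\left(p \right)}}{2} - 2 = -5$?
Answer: $- \frac{11978}{11} \approx -1088.9$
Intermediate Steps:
$B{\left(p \right)} = -6$ ($B{\left(p \right)} = 4 + 2 \left(-5\right) = 4 - 10 = -6$)
$x{\left(C,Q \right)} = -6 + C + Q$ ($x{\left(C,Q \right)} = \left(C + Q\right) - 6 = -6 + C + Q$)
$k = 33$
$K{\left(-11 \right)} 99 + \frac{-37 + k}{-27 + x{\left(-4,-7 \right)}} = \left(-11\right) 99 + \frac{-37 + 33}{-27 - 17} = -1089 - \frac{4}{-27 - 17} = -1089 - \frac{4}{-44} = -1089 - - \frac{1}{11} = -1089 + \frac{1}{11} = - \frac{11978}{11}$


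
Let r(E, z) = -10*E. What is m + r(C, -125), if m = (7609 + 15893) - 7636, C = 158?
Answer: 14286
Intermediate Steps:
m = 15866 (m = 23502 - 7636 = 15866)
m + r(C, -125) = 15866 - 10*158 = 15866 - 1580 = 14286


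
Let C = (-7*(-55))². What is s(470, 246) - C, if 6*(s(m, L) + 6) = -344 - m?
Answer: -445100/3 ≈ -1.4837e+5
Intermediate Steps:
s(m, L) = -190/3 - m/6 (s(m, L) = -6 + (-344 - m)/6 = -6 + (-172/3 - m/6) = -190/3 - m/6)
C = 148225 (C = 385² = 148225)
s(470, 246) - C = (-190/3 - ⅙*470) - 1*148225 = (-190/3 - 235/3) - 148225 = -425/3 - 148225 = -445100/3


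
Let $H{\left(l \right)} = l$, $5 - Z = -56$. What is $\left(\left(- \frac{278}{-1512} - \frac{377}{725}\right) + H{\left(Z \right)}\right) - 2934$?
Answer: $- \frac{54306053}{18900} \approx -2873.3$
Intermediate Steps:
$Z = 61$ ($Z = 5 - -56 = 5 + 56 = 61$)
$\left(\left(- \frac{278}{-1512} - \frac{377}{725}\right) + H{\left(Z \right)}\right) - 2934 = \left(\left(- \frac{278}{-1512} - \frac{377}{725}\right) + 61\right) - 2934 = \left(\left(\left(-278\right) \left(- \frac{1}{1512}\right) - \frac{13}{25}\right) + 61\right) - 2934 = \left(\left(\frac{139}{756} - \frac{13}{25}\right) + 61\right) - 2934 = \left(- \frac{6353}{18900} + 61\right) - 2934 = \frac{1146547}{18900} - 2934 = - \frac{54306053}{18900}$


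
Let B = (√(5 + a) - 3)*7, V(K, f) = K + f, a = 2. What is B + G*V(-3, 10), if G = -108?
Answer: -777 + 7*√7 ≈ -758.48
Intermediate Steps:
B = -21 + 7*√7 (B = (√(5 + 2) - 3)*7 = (√7 - 3)*7 = (-3 + √7)*7 = -21 + 7*√7 ≈ -2.4797)
B + G*V(-3, 10) = (-21 + 7*√7) - 108*(-3 + 10) = (-21 + 7*√7) - 108*7 = (-21 + 7*√7) - 756 = -777 + 7*√7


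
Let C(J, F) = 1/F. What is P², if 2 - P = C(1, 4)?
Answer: 49/16 ≈ 3.0625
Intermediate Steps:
P = 7/4 (P = 2 - 1/4 = 2 - 1*¼ = 2 - ¼ = 7/4 ≈ 1.7500)
P² = (7/4)² = 49/16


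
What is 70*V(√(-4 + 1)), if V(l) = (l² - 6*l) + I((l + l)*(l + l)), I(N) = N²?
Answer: 9870 - 420*I*√3 ≈ 9870.0 - 727.46*I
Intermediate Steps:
V(l) = l² - 6*l + 16*l⁴ (V(l) = (l² - 6*l) + ((l + l)*(l + l))² = (l² - 6*l) + ((2*l)*(2*l))² = (l² - 6*l) + (4*l²)² = (l² - 6*l) + 16*l⁴ = l² - 6*l + 16*l⁴)
70*V(√(-4 + 1)) = 70*(√(-4 + 1)*(-6 + √(-4 + 1) + 16*(√(-4 + 1))³)) = 70*(√(-3)*(-6 + √(-3) + 16*(√(-3))³)) = 70*((I*√3)*(-6 + I*√3 + 16*(I*√3)³)) = 70*((I*√3)*(-6 + I*√3 + 16*(-3*I*√3))) = 70*((I*√3)*(-6 + I*√3 - 48*I*√3)) = 70*((I*√3)*(-6 - 47*I*√3)) = 70*(I*√3*(-6 - 47*I*√3)) = 70*I*√3*(-6 - 47*I*√3)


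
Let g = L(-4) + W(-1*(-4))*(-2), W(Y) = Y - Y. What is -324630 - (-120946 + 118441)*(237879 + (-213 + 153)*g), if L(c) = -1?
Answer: 595712565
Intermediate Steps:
W(Y) = 0
g = -1 (g = -1 + 0*(-2) = -1 + 0 = -1)
-324630 - (-120946 + 118441)*(237879 + (-213 + 153)*g) = -324630 - (-120946 + 118441)*(237879 + (-213 + 153)*(-1)) = -324630 - (-2505)*(237879 - 60*(-1)) = -324630 - (-2505)*(237879 + 60) = -324630 - (-2505)*237939 = -324630 - 1*(-596037195) = -324630 + 596037195 = 595712565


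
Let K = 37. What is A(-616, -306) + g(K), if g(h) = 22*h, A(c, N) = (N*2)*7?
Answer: -3470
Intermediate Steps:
A(c, N) = 14*N (A(c, N) = (2*N)*7 = 14*N)
A(-616, -306) + g(K) = 14*(-306) + 22*37 = -4284 + 814 = -3470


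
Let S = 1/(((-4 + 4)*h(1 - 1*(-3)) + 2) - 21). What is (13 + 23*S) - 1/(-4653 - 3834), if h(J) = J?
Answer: 1901107/161253 ≈ 11.790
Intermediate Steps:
S = -1/19 (S = 1/(((-4 + 4)*(1 - 1*(-3)) + 2) - 21) = 1/((0*(1 + 3) + 2) - 21) = 1/((0*4 + 2) - 21) = 1/((0 + 2) - 21) = 1/(2 - 21) = 1/(-19) = -1/19 ≈ -0.052632)
(13 + 23*S) - 1/(-4653 - 3834) = (13 + 23*(-1/19)) - 1/(-4653 - 3834) = (13 - 23/19) - 1/(-8487) = 224/19 - 1*(-1/8487) = 224/19 + 1/8487 = 1901107/161253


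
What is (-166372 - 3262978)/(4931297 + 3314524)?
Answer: -3429350/8245821 ≈ -0.41589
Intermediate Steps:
(-166372 - 3262978)/(4931297 + 3314524) = -3429350/8245821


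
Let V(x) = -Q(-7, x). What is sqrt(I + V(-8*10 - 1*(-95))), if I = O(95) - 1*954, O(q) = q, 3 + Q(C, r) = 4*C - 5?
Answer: I*sqrt(823) ≈ 28.688*I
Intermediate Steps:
Q(C, r) = -8 + 4*C (Q(C, r) = -3 + (4*C - 5) = -3 + (-5 + 4*C) = -8 + 4*C)
V(x) = 36 (V(x) = -(-8 + 4*(-7)) = -(-8 - 28) = -1*(-36) = 36)
I = -859 (I = 95 - 1*954 = 95 - 954 = -859)
sqrt(I + V(-8*10 - 1*(-95))) = sqrt(-859 + 36) = sqrt(-823) = I*sqrt(823)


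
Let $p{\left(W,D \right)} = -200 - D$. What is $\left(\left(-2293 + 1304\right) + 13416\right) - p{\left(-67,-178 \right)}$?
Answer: $12449$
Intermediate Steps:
$\left(\left(-2293 + 1304\right) + 13416\right) - p{\left(-67,-178 \right)} = \left(\left(-2293 + 1304\right) + 13416\right) - \left(-200 - -178\right) = \left(-989 + 13416\right) - \left(-200 + 178\right) = 12427 - -22 = 12427 + 22 = 12449$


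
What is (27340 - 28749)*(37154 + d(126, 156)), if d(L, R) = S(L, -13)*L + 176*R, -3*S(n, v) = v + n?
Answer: -84348376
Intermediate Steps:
S(n, v) = -n/3 - v/3 (S(n, v) = -(v + n)/3 = -(n + v)/3 = -n/3 - v/3)
d(L, R) = 176*R + L*(13/3 - L/3) (d(L, R) = (-L/3 - 1/3*(-13))*L + 176*R = (-L/3 + 13/3)*L + 176*R = (13/3 - L/3)*L + 176*R = L*(13/3 - L/3) + 176*R = 176*R + L*(13/3 - L/3))
(27340 - 28749)*(37154 + d(126, 156)) = (27340 - 28749)*(37154 + (176*156 - 1/3*126*(-13 + 126))) = -1409*(37154 + (27456 - 1/3*126*113)) = -1409*(37154 + (27456 - 4746)) = -1409*(37154 + 22710) = -1409*59864 = -84348376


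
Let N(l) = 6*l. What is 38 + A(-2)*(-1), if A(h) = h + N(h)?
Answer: 52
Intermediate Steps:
A(h) = 7*h (A(h) = h + 6*h = 7*h)
38 + A(-2)*(-1) = 38 + (7*(-2))*(-1) = 38 - 14*(-1) = 38 + 14 = 52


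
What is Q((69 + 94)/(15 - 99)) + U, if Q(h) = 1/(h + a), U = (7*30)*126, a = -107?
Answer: 242135376/9151 ≈ 26460.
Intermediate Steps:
U = 26460 (U = 210*126 = 26460)
Q(h) = 1/(-107 + h) (Q(h) = 1/(h - 107) = 1/(-107 + h))
Q((69 + 94)/(15 - 99)) + U = 1/(-107 + (69 + 94)/(15 - 99)) + 26460 = 1/(-107 + 163/(-84)) + 26460 = 1/(-107 + 163*(-1/84)) + 26460 = 1/(-107 - 163/84) + 26460 = 1/(-9151/84) + 26460 = -84/9151 + 26460 = 242135376/9151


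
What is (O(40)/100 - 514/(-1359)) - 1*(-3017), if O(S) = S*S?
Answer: 4122361/1359 ≈ 3033.4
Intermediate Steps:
O(S) = S²
(O(40)/100 - 514/(-1359)) - 1*(-3017) = (40²/100 - 514/(-1359)) - 1*(-3017) = (1600*(1/100) - 514*(-1/1359)) + 3017 = (16 + 514/1359) + 3017 = 22258/1359 + 3017 = 4122361/1359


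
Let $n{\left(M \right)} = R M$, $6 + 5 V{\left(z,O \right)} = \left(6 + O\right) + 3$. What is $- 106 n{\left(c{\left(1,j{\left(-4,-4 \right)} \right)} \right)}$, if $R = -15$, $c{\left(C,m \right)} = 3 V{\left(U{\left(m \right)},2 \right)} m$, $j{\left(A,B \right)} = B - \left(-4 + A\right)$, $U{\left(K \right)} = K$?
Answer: $19080$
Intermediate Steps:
$j{\left(A,B \right)} = 4 + B - A$
$V{\left(z,O \right)} = \frac{3}{5} + \frac{O}{5}$ ($V{\left(z,O \right)} = - \frac{6}{5} + \frac{\left(6 + O\right) + 3}{5} = - \frac{6}{5} + \frac{9 + O}{5} = - \frac{6}{5} + \left(\frac{9}{5} + \frac{O}{5}\right) = \frac{3}{5} + \frac{O}{5}$)
$c{\left(C,m \right)} = 3 m$ ($c{\left(C,m \right)} = 3 \left(\frac{3}{5} + \frac{1}{5} \cdot 2\right) m = 3 \left(\frac{3}{5} + \frac{2}{5}\right) m = 3 \cdot 1 m = 3 m$)
$n{\left(M \right)} = - 15 M$
$- 106 n{\left(c{\left(1,j{\left(-4,-4 \right)} \right)} \right)} = - 106 \left(- 15 \cdot 3 \left(4 - 4 - -4\right)\right) = - 106 \left(- 15 \cdot 3 \left(4 - 4 + 4\right)\right) = - 106 \left(- 15 \cdot 3 \cdot 4\right) = - 106 \left(\left(-15\right) 12\right) = \left(-106\right) \left(-180\right) = 19080$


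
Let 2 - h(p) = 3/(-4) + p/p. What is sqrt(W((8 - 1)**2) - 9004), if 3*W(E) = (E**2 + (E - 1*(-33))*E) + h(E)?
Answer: 17*I*sqrt(95)/2 ≈ 82.848*I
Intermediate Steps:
h(p) = 7/4 (h(p) = 2 - (3/(-4) + p/p) = 2 - (3*(-1/4) + 1) = 2 - (-3/4 + 1) = 2 - 1*1/4 = 2 - 1/4 = 7/4)
W(E) = 7/12 + E**2/3 + E*(33 + E)/3 (W(E) = ((E**2 + (E - 1*(-33))*E) + 7/4)/3 = ((E**2 + (E + 33)*E) + 7/4)/3 = ((E**2 + (33 + E)*E) + 7/4)/3 = ((E**2 + E*(33 + E)) + 7/4)/3 = (7/4 + E**2 + E*(33 + E))/3 = 7/12 + E**2/3 + E*(33 + E)/3)
sqrt(W((8 - 1)**2) - 9004) = sqrt((7/12 + 11*(8 - 1)**2 + 2*((8 - 1)**2)**2/3) - 9004) = sqrt((7/12 + 11*7**2 + 2*(7**2)**2/3) - 9004) = sqrt((7/12 + 11*49 + (2/3)*49**2) - 9004) = sqrt((7/12 + 539 + (2/3)*2401) - 9004) = sqrt((7/12 + 539 + 4802/3) - 9004) = sqrt(8561/4 - 9004) = sqrt(-27455/4) = 17*I*sqrt(95)/2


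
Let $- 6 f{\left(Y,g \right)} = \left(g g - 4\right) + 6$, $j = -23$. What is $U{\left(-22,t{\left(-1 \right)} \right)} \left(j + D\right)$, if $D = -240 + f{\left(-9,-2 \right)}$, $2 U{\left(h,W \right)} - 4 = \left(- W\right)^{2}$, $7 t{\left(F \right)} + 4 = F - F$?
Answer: $- \frac{27984}{49} \approx -571.1$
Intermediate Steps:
$t{\left(F \right)} = - \frac{4}{7}$ ($t{\left(F \right)} = - \frac{4}{7} + \frac{F - F}{7} = - \frac{4}{7} + \frac{1}{7} \cdot 0 = - \frac{4}{7} + 0 = - \frac{4}{7}$)
$U{\left(h,W \right)} = 2 + \frac{W^{2}}{2}$ ($U{\left(h,W \right)} = 2 + \frac{\left(- W\right)^{2}}{2} = 2 + \frac{W^{2}}{2}$)
$f{\left(Y,g \right)} = - \frac{1}{3} - \frac{g^{2}}{6}$ ($f{\left(Y,g \right)} = - \frac{\left(g g - 4\right) + 6}{6} = - \frac{\left(g^{2} - 4\right) + 6}{6} = - \frac{\left(-4 + g^{2}\right) + 6}{6} = - \frac{2 + g^{2}}{6} = - \frac{1}{3} - \frac{g^{2}}{6}$)
$D = -241$ ($D = -240 - \left(\frac{1}{3} + \frac{\left(-2\right)^{2}}{6}\right) = -240 - 1 = -241$)
$U{\left(-22,t{\left(-1 \right)} \right)} \left(j + D\right) = \left(2 + \frac{\left(- \frac{4}{7}\right)^{2}}{2}\right) \left(-23 - 241\right) = \left(2 + \frac{1}{2} \cdot \frac{16}{49}\right) \left(-264\right) = \left(2 + \frac{8}{49}\right) \left(-264\right) = \frac{106}{49} \left(-264\right) = - \frac{27984}{49}$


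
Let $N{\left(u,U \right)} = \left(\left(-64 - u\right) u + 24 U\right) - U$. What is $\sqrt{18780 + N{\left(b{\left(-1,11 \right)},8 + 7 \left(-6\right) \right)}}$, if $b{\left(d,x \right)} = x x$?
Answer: $i \sqrt{4387} \approx 66.234 i$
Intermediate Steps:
$b{\left(d,x \right)} = x^{2}$
$N{\left(u,U \right)} = 23 U + u \left(-64 - u\right)$ ($N{\left(u,U \right)} = \left(u \left(-64 - u\right) + 24 U\right) - U = \left(24 U + u \left(-64 - u\right)\right) - U = 23 U + u \left(-64 - u\right)$)
$\sqrt{18780 + N{\left(b{\left(-1,11 \right)},8 + 7 \left(-6\right) \right)}} = \sqrt{18780 - \left(7744 + \left(11^{2}\right)^{2} - 23 \left(8 + 7 \left(-6\right)\right)\right)} = \sqrt{18780 - \left(22385 - 23 \left(8 - 42\right)\right)} = \sqrt{18780 - 23167} = \sqrt{-4387} = i \sqrt{4387}$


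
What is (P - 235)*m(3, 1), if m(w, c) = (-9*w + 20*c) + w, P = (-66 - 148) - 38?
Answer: 1948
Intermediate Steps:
P = -252 (P = -214 - 38 = -252)
m(w, c) = -8*w + 20*c
(P - 235)*m(3, 1) = (-252 - 235)*(-8*3 + 20*1) = -487*(-24 + 20) = -487*(-4) = 1948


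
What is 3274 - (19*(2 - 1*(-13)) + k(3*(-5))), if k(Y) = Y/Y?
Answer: 2988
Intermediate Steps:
k(Y) = 1
3274 - (19*(2 - 1*(-13)) + k(3*(-5))) = 3274 - (19*(2 - 1*(-13)) + 1) = 3274 - (19*(2 + 13) + 1) = 3274 - (19*15 + 1) = 3274 - (285 + 1) = 3274 - 1*286 = 3274 - 286 = 2988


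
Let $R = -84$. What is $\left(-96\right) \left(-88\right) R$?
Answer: $-709632$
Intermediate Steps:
$\left(-96\right) \left(-88\right) R = \left(-96\right) \left(-88\right) \left(-84\right) = 8448 \left(-84\right) = -709632$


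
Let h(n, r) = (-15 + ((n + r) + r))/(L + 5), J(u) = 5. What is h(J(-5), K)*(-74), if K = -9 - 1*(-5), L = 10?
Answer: 444/5 ≈ 88.800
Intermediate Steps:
K = -4 (K = -9 + 5 = -4)
h(n, r) = -1 + n/15 + 2*r/15 (h(n, r) = (-15 + ((n + r) + r))/(10 + 5) = (-15 + (n + 2*r))/15 = (-15 + n + 2*r)*(1/15) = -1 + n/15 + 2*r/15)
h(J(-5), K)*(-74) = (-1 + (1/15)*5 + (2/15)*(-4))*(-74) = (-1 + ⅓ - 8/15)*(-74) = -6/5*(-74) = 444/5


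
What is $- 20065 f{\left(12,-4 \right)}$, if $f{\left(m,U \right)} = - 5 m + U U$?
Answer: $882860$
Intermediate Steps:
$f{\left(m,U \right)} = U^{2} - 5 m$ ($f{\left(m,U \right)} = - 5 m + U^{2} = U^{2} - 5 m$)
$- 20065 f{\left(12,-4 \right)} = - 20065 \left(\left(-4\right)^{2} - 60\right) = - 20065 \left(16 - 60\right) = \left(-20065\right) \left(-44\right) = 882860$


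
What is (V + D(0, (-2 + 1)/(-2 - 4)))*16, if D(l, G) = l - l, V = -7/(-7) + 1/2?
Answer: 24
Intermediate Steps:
V = 3/2 (V = -7*(-⅐) + 1*(½) = 1 + ½ = 3/2 ≈ 1.5000)
D(l, G) = 0
(V + D(0, (-2 + 1)/(-2 - 4)))*16 = (3/2 + 0)*16 = (3/2)*16 = 24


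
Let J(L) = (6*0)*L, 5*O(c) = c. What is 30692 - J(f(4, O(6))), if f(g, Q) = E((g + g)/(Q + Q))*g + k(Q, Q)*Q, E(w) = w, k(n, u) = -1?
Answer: 30692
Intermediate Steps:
O(c) = c/5
f(g, Q) = -Q + g**2/Q (f(g, Q) = ((g + g)/(Q + Q))*g - Q = ((2*g)/((2*Q)))*g - Q = ((2*g)*(1/(2*Q)))*g - Q = (g/Q)*g - Q = g**2/Q - Q = -Q + g**2/Q)
J(L) = 0 (J(L) = 0*L = 0)
30692 - J(f(4, O(6))) = 30692 - 1*0 = 30692 + 0 = 30692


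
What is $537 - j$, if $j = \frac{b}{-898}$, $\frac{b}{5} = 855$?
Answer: $\frac{486501}{898} \approx 541.76$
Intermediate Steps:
$b = 4275$ ($b = 5 \cdot 855 = 4275$)
$j = - \frac{4275}{898}$ ($j = \frac{4275}{-898} = 4275 \left(- \frac{1}{898}\right) = - \frac{4275}{898} \approx -4.7606$)
$537 - j = 537 - - \frac{4275}{898} = 537 + \frac{4275}{898} = \frac{486501}{898}$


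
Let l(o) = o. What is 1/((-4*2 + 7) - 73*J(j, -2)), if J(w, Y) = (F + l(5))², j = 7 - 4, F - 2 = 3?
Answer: -1/7301 ≈ -0.00013697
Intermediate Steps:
F = 5 (F = 2 + 3 = 5)
j = 3
J(w, Y) = 100 (J(w, Y) = (5 + 5)² = 10² = 100)
1/((-4*2 + 7) - 73*J(j, -2)) = 1/((-4*2 + 7) - 73*100) = 1/((-8 + 7) - 7300) = 1/(-1 - 7300) = 1/(-7301) = -1/7301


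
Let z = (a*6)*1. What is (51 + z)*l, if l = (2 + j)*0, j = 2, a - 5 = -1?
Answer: 0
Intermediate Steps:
a = 4 (a = 5 - 1 = 4)
z = 24 (z = (4*6)*1 = 24*1 = 24)
l = 0 (l = (2 + 2)*0 = 4*0 = 0)
(51 + z)*l = (51 + 24)*0 = 75*0 = 0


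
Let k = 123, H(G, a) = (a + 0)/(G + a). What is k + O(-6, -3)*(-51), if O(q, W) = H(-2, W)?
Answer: 462/5 ≈ 92.400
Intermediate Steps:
H(G, a) = a/(G + a)
O(q, W) = W/(-2 + W)
k + O(-6, -3)*(-51) = 123 - 3/(-2 - 3)*(-51) = 123 - 3/(-5)*(-51) = 123 - 3*(-⅕)*(-51) = 123 + (⅗)*(-51) = 123 - 153/5 = 462/5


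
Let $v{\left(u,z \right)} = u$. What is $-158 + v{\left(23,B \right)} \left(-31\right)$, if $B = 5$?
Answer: $-871$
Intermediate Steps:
$-158 + v{\left(23,B \right)} \left(-31\right) = -158 + 23 \left(-31\right) = -158 - 713 = -871$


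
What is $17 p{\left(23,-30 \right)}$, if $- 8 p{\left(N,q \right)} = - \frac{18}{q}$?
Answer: $- \frac{51}{40} \approx -1.275$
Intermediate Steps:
$p{\left(N,q \right)} = \frac{9}{4 q}$ ($p{\left(N,q \right)} = - \frac{\left(-18\right) \frac{1}{q}}{8} = \frac{9}{4 q}$)
$17 p{\left(23,-30 \right)} = 17 \frac{9}{4 \left(-30\right)} = 17 \cdot \frac{9}{4} \left(- \frac{1}{30}\right) = 17 \left(- \frac{3}{40}\right) = - \frac{51}{40}$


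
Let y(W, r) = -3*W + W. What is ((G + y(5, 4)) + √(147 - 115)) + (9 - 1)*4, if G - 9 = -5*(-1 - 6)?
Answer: 66 + 4*√2 ≈ 71.657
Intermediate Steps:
G = 44 (G = 9 - 5*(-1 - 6) = 9 - 5*(-7) = 9 + 35 = 44)
y(W, r) = -2*W
((G + y(5, 4)) + √(147 - 115)) + (9 - 1)*4 = ((44 - 2*5) + √(147 - 115)) + (9 - 1)*4 = ((44 - 10) + √32) + 8*4 = (34 + 4*√2) + 32 = 66 + 4*√2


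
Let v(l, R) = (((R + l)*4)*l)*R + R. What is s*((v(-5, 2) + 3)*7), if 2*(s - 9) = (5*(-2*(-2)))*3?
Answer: 34125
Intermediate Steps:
v(l, R) = R + R*l*(4*R + 4*l) (v(l, R) = ((4*R + 4*l)*l)*R + R = (l*(4*R + 4*l))*R + R = R*l*(4*R + 4*l) + R = R + R*l*(4*R + 4*l))
s = 39 (s = 9 + ((5*(-2*(-2)))*3)/2 = 9 + ((5*4)*3)/2 = 9 + (20*3)/2 = 9 + (½)*60 = 9 + 30 = 39)
s*((v(-5, 2) + 3)*7) = 39*((2*(1 + 4*(-5)² + 4*2*(-5)) + 3)*7) = 39*((2*(1 + 4*25 - 40) + 3)*7) = 39*((2*(1 + 100 - 40) + 3)*7) = 39*((2*61 + 3)*7) = 39*((122 + 3)*7) = 39*(125*7) = 39*875 = 34125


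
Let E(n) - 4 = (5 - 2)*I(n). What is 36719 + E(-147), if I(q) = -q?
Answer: 37164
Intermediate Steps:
E(n) = 4 - 3*n (E(n) = 4 + (5 - 2)*(-n) = 4 + 3*(-n) = 4 - 3*n)
36719 + E(-147) = 36719 + (4 - 3*(-147)) = 36719 + (4 + 441) = 36719 + 445 = 37164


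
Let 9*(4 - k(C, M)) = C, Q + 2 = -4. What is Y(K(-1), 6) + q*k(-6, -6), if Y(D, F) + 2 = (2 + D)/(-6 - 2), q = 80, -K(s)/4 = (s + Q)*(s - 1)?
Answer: 4537/12 ≈ 378.08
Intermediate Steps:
Q = -6 (Q = -2 - 4 = -6)
K(s) = -4*(-1 + s)*(-6 + s) (K(s) = -4*(s - 6)*(s - 1) = -4*(-6 + s)*(-1 + s) = -4*(-1 + s)*(-6 + s))
k(C, M) = 4 - C/9
Y(D, F) = -9/4 - D/8 (Y(D, F) = -2 + (2 + D)/(-6 - 2) = -2 + (2 + D)/(-8) = -2 + (2 + D)*(-⅛) = -2 + (-¼ - D/8) = -9/4 - D/8)
Y(K(-1), 6) + q*k(-6, -6) = (-9/4 - (-24 - 4*(-1)² + 28*(-1))/8) + 80*(4 - ⅑*(-6)) = (-9/4 - (-24 - 4*1 - 28)/8) + 80*(4 + ⅔) = (-9/4 - (-24 - 4 - 28)/8) + 80*(14/3) = (-9/4 - ⅛*(-56)) + 1120/3 = (-9/4 + 7) + 1120/3 = 19/4 + 1120/3 = 4537/12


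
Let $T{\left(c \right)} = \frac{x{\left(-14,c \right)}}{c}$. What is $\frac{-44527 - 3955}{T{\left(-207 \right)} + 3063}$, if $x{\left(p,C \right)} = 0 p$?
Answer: $- \frac{48482}{3063} \approx -15.828$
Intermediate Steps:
$x{\left(p,C \right)} = 0$
$T{\left(c \right)} = 0$ ($T{\left(c \right)} = \frac{0}{c} = 0$)
$\frac{-44527 - 3955}{T{\left(-207 \right)} + 3063} = \frac{-44527 - 3955}{0 + 3063} = - \frac{48482}{3063}$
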